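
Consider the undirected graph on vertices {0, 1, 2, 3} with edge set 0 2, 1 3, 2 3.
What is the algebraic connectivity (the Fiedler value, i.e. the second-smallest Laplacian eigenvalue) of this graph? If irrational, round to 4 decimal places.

Each diagonal entry of L is the vertex degree and each off-diagonal entry is -1 where an edge is present, 0 otherwise; in the order [0, 1, 2, 3] the diagonal is [1, 1, 2, 2]. Computing the eigenvalues of L and sorting gives [0, 0.5858, 2, 3.4142]. The Fiedler value lambda_2 = 0.5858 is strictly positive, so the graph is connected. There is one zero in the spectrum, matching the 1 component.

0.5858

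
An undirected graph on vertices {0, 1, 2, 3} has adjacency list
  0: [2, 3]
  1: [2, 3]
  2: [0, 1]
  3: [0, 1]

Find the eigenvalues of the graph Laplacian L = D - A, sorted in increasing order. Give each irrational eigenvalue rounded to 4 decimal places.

Reading degrees in the order [0, 1, 2, 3] gives [2, 2, 2, 2]; set D = diag(2, 2, 2, 2) and form L = D - A. L is symmetric positive semidefinite, so every eigenvalue is real and nonnegative. The single zero eigenvalue shows the graph is connected.

[0, 2, 2, 4]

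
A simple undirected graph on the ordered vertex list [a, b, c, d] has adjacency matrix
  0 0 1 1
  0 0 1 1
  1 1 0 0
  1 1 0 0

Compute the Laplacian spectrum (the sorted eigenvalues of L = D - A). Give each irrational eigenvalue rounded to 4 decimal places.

[0, 2, 2, 4]

Each diagonal entry of L is the vertex degree and each off-diagonal entry is -1 where an edge is present, 0 otherwise; in the order [a, b, c, d] the diagonal is [2, 2, 2, 2]. L is symmetric positive semidefinite, so every eigenvalue is real and nonnegative. The eigenvalues sum to 8, which equals trace(L) = 2|E|.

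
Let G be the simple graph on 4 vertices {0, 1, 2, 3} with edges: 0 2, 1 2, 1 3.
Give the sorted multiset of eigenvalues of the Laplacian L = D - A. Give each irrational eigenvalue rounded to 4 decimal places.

[0, 0.5858, 2, 3.4142]

With the vertex order [0, 1, 2, 3], the degrees are [1, 2, 2, 1], giving D = diag(1, 2, 2, 1) and L = D - A. Since every row of L sums to 0, the all-ones vector is in the kernel and 0 is an eigenvalue. By the matrix-tree theorem the graph has (1/4) * product of the nonzero eigenvalues = 1 spanning tree.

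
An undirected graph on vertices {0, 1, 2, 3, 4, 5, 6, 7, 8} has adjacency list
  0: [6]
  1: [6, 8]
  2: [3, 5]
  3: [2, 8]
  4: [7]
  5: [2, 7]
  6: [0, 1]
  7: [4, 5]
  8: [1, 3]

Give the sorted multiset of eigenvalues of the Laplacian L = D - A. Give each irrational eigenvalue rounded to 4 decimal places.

[0, 0.1206, 0.4679, 1, 1.6527, 2.3473, 3, 3.5321, 3.8794]

Each diagonal entry of L is the vertex degree and each off-diagonal entry is -1 where an edge is present, 0 otherwise; in the order [0, 1, 2, 3, 4, 5, 6, 7, 8] the diagonal is [1, 2, 2, 2, 1, 2, 2, 2, 2]. The multiplicity of 0 as a Laplacian eigenvalue equals the number of connected components. The single zero eigenvalue shows the graph is connected. The eigenvalues sum to 16, which equals trace(L) = 2|E|. By the matrix-tree theorem the graph has (1/9) * product of the nonzero eigenvalues = 1 spanning tree.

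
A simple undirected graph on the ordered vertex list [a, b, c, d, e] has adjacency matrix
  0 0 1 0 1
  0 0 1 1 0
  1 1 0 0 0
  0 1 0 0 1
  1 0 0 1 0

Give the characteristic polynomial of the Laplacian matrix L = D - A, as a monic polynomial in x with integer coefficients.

x^5 - 10x^4 + 35x^3 - 50x^2 + 25x

With the vertex order [a, b, c, d, e], the degrees are [2, 2, 2, 2, 2], giving D = diag(2, 2, 2, 2, 2) and L = D - A. L has integer entries, so p(x) = det(xI - L) has integer coefficients. Expanding the determinant yields x^5 - 10x^4 + 35x^3 - 50x^2 + 25x. Since p(0) = det(-L) = 0, x divides p(x). There is one zero in the spectrum, matching the 1 component. The largest eigenvalue, 3.6180, is at most the vertex count 5.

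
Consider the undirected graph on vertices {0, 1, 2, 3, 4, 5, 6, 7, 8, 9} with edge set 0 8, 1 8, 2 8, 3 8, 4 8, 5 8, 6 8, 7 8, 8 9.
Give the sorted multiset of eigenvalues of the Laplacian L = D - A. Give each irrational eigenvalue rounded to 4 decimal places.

Reading degrees in the order [0, 1, 2, 3, 4, 5, 6, 7, 8, 9] gives [1, 1, 1, 1, 1, 1, 1, 1, 9, 1]; set D = diag(1, 1, 1, 1, 1, 1, 1, 1, 9, 1) and form L = D - A. Diagonalising L (or applying a numerical eigensolver to the 10x10 matrix) gives the spectrum above. The eigenvalues sum to 18, which equals trace(L) = 2|E|.

[0, 1, 1, 1, 1, 1, 1, 1, 1, 10]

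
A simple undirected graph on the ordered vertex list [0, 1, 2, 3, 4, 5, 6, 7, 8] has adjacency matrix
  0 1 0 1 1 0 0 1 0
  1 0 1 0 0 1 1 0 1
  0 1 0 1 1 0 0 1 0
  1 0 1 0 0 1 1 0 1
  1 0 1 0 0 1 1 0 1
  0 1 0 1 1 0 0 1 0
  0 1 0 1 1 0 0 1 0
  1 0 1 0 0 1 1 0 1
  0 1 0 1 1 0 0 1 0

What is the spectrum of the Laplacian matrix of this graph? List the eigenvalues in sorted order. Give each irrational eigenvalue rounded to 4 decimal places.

Reading degrees in the order [0, 1, 2, 3, 4, 5, 6, 7, 8] gives [4, 5, 4, 5, 5, 4, 4, 5, 4]; set D = diag(4, 5, 4, 5, 5, 4, 4, 5, 4) and form L = D - A. Diagonalising L (or applying a numerical eigensolver to the 9x9 matrix) gives the spectrum above. The single zero eigenvalue shows the graph is connected.

[0, 4, 4, 4, 4, 5, 5, 5, 9]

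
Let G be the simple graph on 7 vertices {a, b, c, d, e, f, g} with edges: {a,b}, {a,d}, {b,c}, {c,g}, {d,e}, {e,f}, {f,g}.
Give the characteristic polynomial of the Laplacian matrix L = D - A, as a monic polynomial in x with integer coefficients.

x^7 - 14x^6 + 77x^5 - 210x^4 + 294x^3 - 196x^2 + 49x

Reading degrees in the order [a, b, c, d, e, f, g] gives [2, 2, 2, 2, 2, 2, 2]; set D = diag(2, 2, 2, 2, 2, 2, 2) and form L = D - A. L has integer entries, so p(x) = det(xI - L) has integer coefficients. Expanding the determinant yields x^7 - 14x^6 + 77x^5 - 210x^4 + 294x^3 - 196x^2 + 49x. The constant term is 0 because L is singular (the all-ones vector lies in its kernel).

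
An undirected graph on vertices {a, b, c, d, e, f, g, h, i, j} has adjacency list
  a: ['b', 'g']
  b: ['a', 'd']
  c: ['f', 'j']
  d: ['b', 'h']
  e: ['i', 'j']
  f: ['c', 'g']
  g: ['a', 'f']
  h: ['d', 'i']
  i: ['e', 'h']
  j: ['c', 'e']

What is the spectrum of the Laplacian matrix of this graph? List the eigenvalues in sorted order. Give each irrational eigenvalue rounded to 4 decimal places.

[0, 0.3820, 0.3820, 1.3820, 1.3820, 2.6180, 2.6180, 3.6180, 3.6180, 4]

Each diagonal entry of L is the vertex degree and each off-diagonal entry is -1 where an edge is present, 0 otherwise; in the order [a, b, c, d, e, f, g, h, i, j] the diagonal is [2, 2, 2, 2, 2, 2, 2, 2, 2, 2]. Since every row of L sums to 0, the all-ones vector is in the kernel and 0 is an eigenvalue. The single zero eigenvalue shows the graph is connected. The largest eigenvalue, 4, is at most the vertex count 10. The eigenvalues sum to 20, which equals trace(L) = 2|E|.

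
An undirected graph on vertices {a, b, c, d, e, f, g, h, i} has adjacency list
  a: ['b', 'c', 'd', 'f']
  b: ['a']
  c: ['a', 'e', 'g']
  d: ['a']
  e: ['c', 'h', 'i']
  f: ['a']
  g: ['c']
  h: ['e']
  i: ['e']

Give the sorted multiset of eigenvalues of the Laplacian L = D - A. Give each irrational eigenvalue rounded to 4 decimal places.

[0, 0.2377, 0.6484, 1, 1, 1, 2.6501, 4.1324, 5.3314]

With the vertex order [a, b, c, d, e, f, g, h, i], the degrees are [4, 1, 3, 1, 3, 1, 1, 1, 1], giving D = diag(4, 1, 3, 1, 3, 1, 1, 1, 1) and L = D - A. The multiplicity of 0 as a Laplacian eigenvalue equals the number of connected components. The eigenvalues sum to 16, which equals trace(L) = 2|E|.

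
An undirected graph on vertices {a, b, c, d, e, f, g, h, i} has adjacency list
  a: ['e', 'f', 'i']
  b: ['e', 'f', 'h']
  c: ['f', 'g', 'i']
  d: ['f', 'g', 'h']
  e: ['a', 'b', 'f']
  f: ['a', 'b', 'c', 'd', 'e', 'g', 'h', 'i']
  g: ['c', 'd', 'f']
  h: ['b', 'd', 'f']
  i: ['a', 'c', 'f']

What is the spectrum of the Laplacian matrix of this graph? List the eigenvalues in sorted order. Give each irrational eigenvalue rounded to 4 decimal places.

Each diagonal entry of L is the vertex degree and each off-diagonal entry is -1 where an edge is present, 0 otherwise; in the order [a, b, c, d, e, f, g, h, i] the diagonal is [3, 3, 3, 3, 3, 8, 3, 3, 3]. The multiplicity of 0 as a Laplacian eigenvalue equals the number of connected components. The single zero eigenvalue shows the graph is connected. By the matrix-tree theorem the graph has (1/9) * product of the nonzero eigenvalues = 2205 spanning trees.

[0, 1.5858, 1.5858, 3, 3, 4.4142, 4.4142, 5, 9]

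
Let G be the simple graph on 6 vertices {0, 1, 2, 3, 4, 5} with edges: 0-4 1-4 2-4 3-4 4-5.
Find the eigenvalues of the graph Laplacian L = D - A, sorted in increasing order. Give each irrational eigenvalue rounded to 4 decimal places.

Each diagonal entry of L is the vertex degree and each off-diagonal entry is -1 where an edge is present, 0 otherwise; in the order [0, 1, 2, 3, 4, 5] the diagonal is [1, 1, 1, 1, 5, 1]. L is symmetric positive semidefinite, so every eigenvalue is real and nonnegative. The single zero eigenvalue shows the graph is connected. There is one zero in the spectrum, matching the 1 component.

[0, 1, 1, 1, 1, 6]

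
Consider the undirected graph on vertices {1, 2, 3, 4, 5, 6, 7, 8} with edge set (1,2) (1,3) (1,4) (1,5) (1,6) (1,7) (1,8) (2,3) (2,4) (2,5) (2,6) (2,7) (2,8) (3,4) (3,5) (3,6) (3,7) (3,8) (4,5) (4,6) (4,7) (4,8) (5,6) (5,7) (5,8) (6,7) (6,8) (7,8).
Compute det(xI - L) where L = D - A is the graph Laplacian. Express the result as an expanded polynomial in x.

x^8 - 56x^7 + 1344x^6 - 17920x^5 + 143360x^4 - 688128x^3 + 1835008x^2 - 2097152x

With the vertex order [1, 2, 3, 4, 5, 6, 7, 8], the degrees are [7, 7, 7, 7, 7, 7, 7, 7], giving D = diag(7, 7, 7, 7, 7, 7, 7, 7) and L = D - A. Computing det(xI - L) by cofactor expansion (or equivalently via sum-over-permutations) gives x^8 - 56x^7 + 1344x^6 - 17920x^5 + 143360x^4 - 688128x^3 + 1835008x^2 - 2097152x. The coefficient of x^7 equals -trace(L) = -56, matching the sum of degrees.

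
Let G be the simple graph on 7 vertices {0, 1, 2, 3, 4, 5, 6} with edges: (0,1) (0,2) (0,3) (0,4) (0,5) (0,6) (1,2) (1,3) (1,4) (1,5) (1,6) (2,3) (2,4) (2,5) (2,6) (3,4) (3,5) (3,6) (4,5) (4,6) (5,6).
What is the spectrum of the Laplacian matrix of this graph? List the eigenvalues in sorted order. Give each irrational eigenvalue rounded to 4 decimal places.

With the vertex order [0, 1, 2, 3, 4, 5, 6], the degrees are [6, 6, 6, 6, 6, 6, 6], giving D = diag(6, 6, 6, 6, 6, 6, 6) and L = D - A. The multiplicity of 0 as a Laplacian eigenvalue equals the number of connected components. The single zero eigenvalue shows the graph is connected.

[0, 7, 7, 7, 7, 7, 7]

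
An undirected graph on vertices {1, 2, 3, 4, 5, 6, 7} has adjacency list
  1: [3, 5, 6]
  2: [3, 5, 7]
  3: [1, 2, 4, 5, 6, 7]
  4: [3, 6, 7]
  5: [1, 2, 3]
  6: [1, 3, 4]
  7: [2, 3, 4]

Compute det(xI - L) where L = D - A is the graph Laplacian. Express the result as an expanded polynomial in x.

Reading degrees in the order [1, 2, 3, 4, 5, 6, 7] gives [3, 3, 6, 3, 3, 3, 3]; set D = diag(3, 3, 6, 3, 3, 3, 3) and form L = D - A. L has integer entries, so p(x) = det(xI - L) has integer coefficients. Expanding the determinant yields x^7 - 24x^6 + 231x^5 - 1140x^4 + 3036x^3 - 4128x^2 + 2240x. The constant term is 0 because L is singular (the all-ones vector lies in its kernel).

x^7 - 24x^6 + 231x^5 - 1140x^4 + 3036x^3 - 4128x^2 + 2240x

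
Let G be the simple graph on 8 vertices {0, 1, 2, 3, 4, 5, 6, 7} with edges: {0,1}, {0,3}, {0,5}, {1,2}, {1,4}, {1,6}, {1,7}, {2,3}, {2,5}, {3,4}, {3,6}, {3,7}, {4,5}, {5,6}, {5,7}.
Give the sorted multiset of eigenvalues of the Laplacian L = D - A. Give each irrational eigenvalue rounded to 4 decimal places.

With the vertex order [0, 1, 2, 3, 4, 5, 6, 7], the degrees are [3, 5, 3, 5, 3, 5, 3, 3], giving D = diag(3, 5, 3, 5, 3, 5, 3, 3) and L = D - A. L is symmetric positive semidefinite, so every eigenvalue is real and nonnegative. The single zero eigenvalue shows the graph is connected. The largest eigenvalue, 8, is at most the vertex count 8.

[0, 3, 3, 3, 3, 5, 5, 8]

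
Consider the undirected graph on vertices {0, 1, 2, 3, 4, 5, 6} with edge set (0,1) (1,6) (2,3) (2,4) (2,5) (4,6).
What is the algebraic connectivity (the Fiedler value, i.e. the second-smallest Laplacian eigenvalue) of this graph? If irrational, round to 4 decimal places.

Each diagonal entry of L is the vertex degree and each off-diagonal entry is -1 where an edge is present, 0 otherwise; in the order [0, 1, 2, 3, 4, 5, 6] the diagonal is [1, 2, 3, 1, 2, 1, 2]. The sorted Laplacian eigenvalues are [0, 0.2254, 1, 1, 2.1859, 3.3604, 4.2283]; the algebraic connectivity is the second entry, 0.2254. By the matrix-tree theorem the graph has (1/7) * product of the nonzero eigenvalues = 1 spanning tree. There is one zero in the spectrum, matching the 1 component.

0.2254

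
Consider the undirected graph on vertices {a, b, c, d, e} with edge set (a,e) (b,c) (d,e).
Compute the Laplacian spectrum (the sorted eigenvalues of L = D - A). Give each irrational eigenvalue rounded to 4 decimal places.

[0, 0, 1, 2, 3]

Each diagonal entry of L is the vertex degree and each off-diagonal entry is -1 where an edge is present, 0 otherwise; in the order [a, b, c, d, e] the diagonal is [1, 1, 1, 1, 2]. Diagonalising L (or applying a numerical eigensolver to the 5x5 matrix) gives the spectrum above. The 2 zero eigenvalues correspond to the 2 connected components.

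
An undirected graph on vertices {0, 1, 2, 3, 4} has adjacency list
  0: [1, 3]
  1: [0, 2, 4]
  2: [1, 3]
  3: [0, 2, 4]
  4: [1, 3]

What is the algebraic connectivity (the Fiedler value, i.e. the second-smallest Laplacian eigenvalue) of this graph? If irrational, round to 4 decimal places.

2

With the vertex order [0, 1, 2, 3, 4], the degrees are [2, 3, 2, 3, 2], giving D = diag(2, 3, 2, 3, 2) and L = D - A. Computing the eigenvalues of L and sorting gives [0, 2, 2, 3, 5]. The Fiedler value lambda_2 = 2 is strictly positive, so the graph is connected. The largest eigenvalue, 5, is at most the vertex count 5.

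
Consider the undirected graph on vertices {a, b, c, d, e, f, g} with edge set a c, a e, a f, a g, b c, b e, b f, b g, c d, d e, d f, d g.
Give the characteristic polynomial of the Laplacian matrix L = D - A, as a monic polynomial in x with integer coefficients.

x^7 - 24x^6 + 234x^5 - 1192x^4 + 3357x^3 - 4968x^2 + 3024x

Each diagonal entry of L is the vertex degree and each off-diagonal entry is -1 where an edge is present, 0 otherwise; in the order [a, b, c, d, e, f, g] the diagonal is [4, 4, 3, 4, 3, 3, 3]. Computing det(xI - L) by cofactor expansion (or equivalently via sum-over-permutations) gives x^7 - 24x^6 + 234x^5 - 1192x^4 + 3357x^3 - 4968x^2 + 3024x. The constant term is 0 because L is singular (the all-ones vector lies in its kernel). The largest eigenvalue, 7, is at most the vertex count 7.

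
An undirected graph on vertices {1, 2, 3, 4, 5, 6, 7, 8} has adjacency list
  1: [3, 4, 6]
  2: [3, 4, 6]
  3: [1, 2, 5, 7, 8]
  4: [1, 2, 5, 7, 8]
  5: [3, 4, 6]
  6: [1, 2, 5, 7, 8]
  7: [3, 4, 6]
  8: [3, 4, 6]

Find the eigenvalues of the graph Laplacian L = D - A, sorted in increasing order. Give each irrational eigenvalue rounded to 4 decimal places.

Each diagonal entry of L is the vertex degree and each off-diagonal entry is -1 where an edge is present, 0 otherwise; in the order [1, 2, 3, 4, 5, 6, 7, 8] the diagonal is [3, 3, 5, 5, 3, 5, 3, 3]. L is symmetric positive semidefinite, so every eigenvalue is real and nonnegative.

[0, 3, 3, 3, 3, 5, 5, 8]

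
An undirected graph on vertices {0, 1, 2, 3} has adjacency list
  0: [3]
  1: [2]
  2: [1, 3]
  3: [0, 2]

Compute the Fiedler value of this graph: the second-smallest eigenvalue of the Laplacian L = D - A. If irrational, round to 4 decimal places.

0.5858

Reading degrees in the order [0, 1, 2, 3] gives [1, 1, 2, 2]; set D = diag(1, 1, 2, 2) and form L = D - A. The sorted Laplacian eigenvalues are [0, 0.5858, 2, 3.4142]; the algebraic connectivity is the second entry, 0.5858.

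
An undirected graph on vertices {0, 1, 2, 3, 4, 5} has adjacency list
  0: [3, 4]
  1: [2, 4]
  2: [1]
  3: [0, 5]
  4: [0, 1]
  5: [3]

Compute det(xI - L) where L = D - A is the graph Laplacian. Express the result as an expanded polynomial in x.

With the vertex order [0, 1, 2, 3, 4, 5], the degrees are [2, 2, 1, 2, 2, 1], giving D = diag(2, 2, 1, 2, 2, 1) and L = D - A. L has integer entries, so p(x) = det(xI - L) has integer coefficients. Expanding the determinant yields x^6 - 10x^5 + 36x^4 - 56x^3 + 35x^2 - 6x. The coefficient of x^5 equals -trace(L) = -10, matching the sum of degrees. There is one zero in the spectrum, matching the 1 component. By the matrix-tree theorem the graph has (1/6) * product of the nonzero eigenvalues = 1 spanning tree.

x^6 - 10x^5 + 36x^4 - 56x^3 + 35x^2 - 6x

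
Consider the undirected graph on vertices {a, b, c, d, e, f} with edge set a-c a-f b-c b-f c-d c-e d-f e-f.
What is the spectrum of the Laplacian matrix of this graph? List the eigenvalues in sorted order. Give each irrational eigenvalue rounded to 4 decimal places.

Each diagonal entry of L is the vertex degree and each off-diagonal entry is -1 where an edge is present, 0 otherwise; in the order [a, b, c, d, e, f] the diagonal is [2, 2, 4, 2, 2, 4]. L is symmetric positive semidefinite, so every eigenvalue is real and nonnegative. The single zero eigenvalue shows the graph is connected.

[0, 2, 2, 2, 4, 6]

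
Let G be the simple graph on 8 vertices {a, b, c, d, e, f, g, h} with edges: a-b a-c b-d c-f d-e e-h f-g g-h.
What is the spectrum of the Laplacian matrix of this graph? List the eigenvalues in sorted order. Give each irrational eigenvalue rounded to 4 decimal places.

With the vertex order [a, b, c, d, e, f, g, h], the degrees are [2, 2, 2, 2, 2, 2, 2, 2], giving D = diag(2, 2, 2, 2, 2, 2, 2, 2) and L = D - A. Since every row of L sums to 0, the all-ones vector is in the kernel and 0 is an eigenvalue. The eigenvalues sum to 16, which equals trace(L) = 2|E|.

[0, 0.5858, 0.5858, 2, 2, 3.4142, 3.4142, 4]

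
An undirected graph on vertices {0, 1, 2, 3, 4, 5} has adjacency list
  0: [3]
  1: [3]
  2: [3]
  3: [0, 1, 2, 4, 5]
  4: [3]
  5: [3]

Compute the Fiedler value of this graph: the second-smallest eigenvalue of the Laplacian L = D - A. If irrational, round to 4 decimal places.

Reading degrees in the order [0, 1, 2, 3, 4, 5] gives [1, 1, 1, 5, 1, 1]; set D = diag(1, 1, 1, 5, 1, 1) and form L = D - A. The sorted Laplacian eigenvalues are [0, 1, 1, 1, 1, 6]; the algebraic connectivity is the second entry, 1. By the matrix-tree theorem the graph has (1/6) * product of the nonzero eigenvalues = 1 spanning tree.

1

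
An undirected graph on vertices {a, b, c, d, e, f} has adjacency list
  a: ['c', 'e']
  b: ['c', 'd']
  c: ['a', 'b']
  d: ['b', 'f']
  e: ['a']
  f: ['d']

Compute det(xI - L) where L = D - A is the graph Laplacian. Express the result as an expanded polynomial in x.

x^6 - 10x^5 + 36x^4 - 56x^3 + 35x^2 - 6x

With the vertex order [a, b, c, d, e, f], the degrees are [2, 2, 2, 2, 1, 1], giving D = diag(2, 2, 2, 2, 1, 1) and L = D - A. Computing det(xI - L) by cofactor expansion (or equivalently via sum-over-permutations) gives x^6 - 10x^5 + 36x^4 - 56x^3 + 35x^2 - 6x. The coefficient of x^5 equals -trace(L) = -10, matching the sum of degrees.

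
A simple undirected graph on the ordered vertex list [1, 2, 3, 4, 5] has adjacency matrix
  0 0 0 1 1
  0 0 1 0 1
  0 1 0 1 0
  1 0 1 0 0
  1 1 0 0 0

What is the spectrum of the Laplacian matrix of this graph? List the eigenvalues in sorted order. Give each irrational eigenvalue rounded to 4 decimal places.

With the vertex order [1, 2, 3, 4, 5], the degrees are [2, 2, 2, 2, 2], giving D = diag(2, 2, 2, 2, 2) and L = D - A. Since every row of L sums to 0, the all-ones vector is in the kernel and 0 is an eigenvalue. The single zero eigenvalue shows the graph is connected. There is one zero in the spectrum, matching the 1 component.

[0, 1.3820, 1.3820, 3.6180, 3.6180]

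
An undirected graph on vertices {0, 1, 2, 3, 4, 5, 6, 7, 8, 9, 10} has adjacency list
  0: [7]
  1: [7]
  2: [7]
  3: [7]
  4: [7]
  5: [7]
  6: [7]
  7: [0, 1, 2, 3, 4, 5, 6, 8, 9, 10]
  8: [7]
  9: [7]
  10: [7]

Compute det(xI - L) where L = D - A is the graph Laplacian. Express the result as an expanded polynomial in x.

Each diagonal entry of L is the vertex degree and each off-diagonal entry is -1 where an edge is present, 0 otherwise; in the order [0, 1, 2, 3, 4, 5, 6, 7, 8, 9, 10] the diagonal is [1, 1, 1, 1, 1, 1, 1, 10, 1, 1, 1]. L has integer entries, so p(x) = det(xI - L) has integer coefficients. Expanding the determinant yields x^11 - 20x^10 + 135x^9 - 480x^8 + 1050x^7 - 1512x^6 + 1470x^5 - 960x^4 + 405x^3 - 100x^2 + 11x. The constant term is 0 because L is singular (the all-ones vector lies in its kernel). The largest eigenvalue, 11, is at most the vertex count 11.

x^11 - 20x^10 + 135x^9 - 480x^8 + 1050x^7 - 1512x^6 + 1470x^5 - 960x^4 + 405x^3 - 100x^2 + 11x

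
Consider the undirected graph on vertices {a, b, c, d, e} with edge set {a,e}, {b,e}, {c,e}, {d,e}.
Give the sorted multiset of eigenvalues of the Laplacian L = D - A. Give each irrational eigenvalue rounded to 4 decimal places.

[0, 1, 1, 1, 5]

Each diagonal entry of L is the vertex degree and each off-diagonal entry is -1 where an edge is present, 0 otherwise; in the order [a, b, c, d, e] the diagonal is [1, 1, 1, 1, 4]. Since every row of L sums to 0, the all-ones vector is in the kernel and 0 is an eigenvalue. The single zero eigenvalue shows the graph is connected. There is one zero in the spectrum, matching the 1 component.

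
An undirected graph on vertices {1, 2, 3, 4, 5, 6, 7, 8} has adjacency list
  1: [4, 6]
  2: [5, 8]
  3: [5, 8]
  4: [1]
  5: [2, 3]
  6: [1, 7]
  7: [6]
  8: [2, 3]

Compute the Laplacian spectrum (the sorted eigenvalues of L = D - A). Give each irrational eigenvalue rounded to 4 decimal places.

With the vertex order [1, 2, 3, 4, 5, 6, 7, 8], the degrees are [2, 2, 2, 1, 2, 2, 1, 2], giving D = diag(2, 2, 2, 1, 2, 2, 1, 2) and L = D - A. Diagonalising L (or applying a numerical eigensolver to the 8x8 matrix) gives the spectrum above. The 2 zero eigenvalues correspond to the 2 connected components. There are 2 zeros in the spectrum, matching the 2 components. The eigenvalues sum to 14, which equals trace(L) = 2|E|.

[0, 0, 0.5858, 2, 2, 2, 3.4142, 4]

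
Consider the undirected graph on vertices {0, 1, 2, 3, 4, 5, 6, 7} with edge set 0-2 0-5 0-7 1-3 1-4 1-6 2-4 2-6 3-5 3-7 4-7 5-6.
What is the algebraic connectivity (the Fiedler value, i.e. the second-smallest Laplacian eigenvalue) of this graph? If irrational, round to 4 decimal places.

Each diagonal entry of L is the vertex degree and each off-diagonal entry is -1 where an edge is present, 0 otherwise; in the order [0, 1, 2, 3, 4, 5, 6, 7] the diagonal is [3, 3, 3, 3, 3, 3, 3, 3]. The smallest Laplacian eigenvalue is always 0. The next one, lambda_2 = 2, measures how hard the graph is to disconnect: larger values mean better connectivity. There is one zero in the spectrum, matching the 1 component.

2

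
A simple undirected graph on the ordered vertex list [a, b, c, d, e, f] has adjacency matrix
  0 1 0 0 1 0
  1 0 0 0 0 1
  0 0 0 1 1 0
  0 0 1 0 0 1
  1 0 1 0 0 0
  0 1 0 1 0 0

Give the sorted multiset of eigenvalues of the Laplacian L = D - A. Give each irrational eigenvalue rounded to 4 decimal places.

[0, 1, 1, 3, 3, 4]

With the vertex order [a, b, c, d, e, f], the degrees are [2, 2, 2, 2, 2, 2], giving D = diag(2, 2, 2, 2, 2, 2) and L = D - A. Diagonalising L (or applying a numerical eigensolver to the 6x6 matrix) gives the spectrum above. The eigenvalues sum to 12, which equals trace(L) = 2|E|.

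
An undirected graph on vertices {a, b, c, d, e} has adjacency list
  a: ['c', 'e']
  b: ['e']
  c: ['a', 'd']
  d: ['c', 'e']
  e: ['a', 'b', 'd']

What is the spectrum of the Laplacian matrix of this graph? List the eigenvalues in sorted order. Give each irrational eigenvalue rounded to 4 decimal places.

[0, 0.8299, 2, 2.6889, 4.4812]

Each diagonal entry of L is the vertex degree and each off-diagonal entry is -1 where an edge is present, 0 otherwise; in the order [a, b, c, d, e] the diagonal is [2, 1, 2, 2, 3]. The multiplicity of 0 as a Laplacian eigenvalue equals the number of connected components. By the matrix-tree theorem the graph has (1/5) * product of the nonzero eigenvalues = 4 spanning trees. The largest eigenvalue, 4.4812, is at most the vertex count 5.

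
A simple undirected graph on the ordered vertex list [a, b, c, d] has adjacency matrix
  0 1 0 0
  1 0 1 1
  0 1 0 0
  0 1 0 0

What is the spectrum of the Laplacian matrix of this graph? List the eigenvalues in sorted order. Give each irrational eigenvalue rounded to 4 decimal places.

[0, 1, 1, 4]

Reading degrees in the order [a, b, c, d] gives [1, 3, 1, 1]; set D = diag(1, 3, 1, 1) and form L = D - A. Since every row of L sums to 0, the all-ones vector is in the kernel and 0 is an eigenvalue. The largest eigenvalue, 4, is at most the vertex count 4. By the matrix-tree theorem the graph has (1/4) * product of the nonzero eigenvalues = 1 spanning tree.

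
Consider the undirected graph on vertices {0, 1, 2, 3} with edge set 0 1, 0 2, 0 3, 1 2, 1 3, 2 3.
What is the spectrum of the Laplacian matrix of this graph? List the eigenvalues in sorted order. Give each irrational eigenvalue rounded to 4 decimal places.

[0, 4, 4, 4]

With the vertex order [0, 1, 2, 3], the degrees are [3, 3, 3, 3], giving D = diag(3, 3, 3, 3) and L = D - A. L is symmetric positive semidefinite, so every eigenvalue is real and nonnegative. The single zero eigenvalue shows the graph is connected. The largest eigenvalue, 4, is at most the vertex count 4. There is one zero in the spectrum, matching the 1 component.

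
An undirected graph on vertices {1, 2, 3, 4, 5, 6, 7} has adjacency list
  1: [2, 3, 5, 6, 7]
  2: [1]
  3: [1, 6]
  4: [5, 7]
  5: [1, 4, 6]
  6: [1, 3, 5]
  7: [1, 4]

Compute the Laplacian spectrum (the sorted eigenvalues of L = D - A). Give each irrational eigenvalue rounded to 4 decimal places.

[0, 0.8890, 1.1894, 2.3106, 3.0875, 4.3809, 6.1426]

Reading degrees in the order [1, 2, 3, 4, 5, 6, 7] gives [5, 1, 2, 2, 3, 3, 2]; set D = diag(5, 1, 2, 2, 3, 3, 2) and form L = D - A. L is symmetric positive semidefinite, so every eigenvalue is real and nonnegative. The single zero eigenvalue shows the graph is connected.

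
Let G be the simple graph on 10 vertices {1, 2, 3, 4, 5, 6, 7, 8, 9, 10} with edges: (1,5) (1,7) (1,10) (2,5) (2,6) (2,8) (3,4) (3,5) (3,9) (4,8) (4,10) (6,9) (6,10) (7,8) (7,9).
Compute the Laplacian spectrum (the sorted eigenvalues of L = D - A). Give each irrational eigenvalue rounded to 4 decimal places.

With the vertex order [1, 2, 3, 4, 5, 6, 7, 8, 9, 10], the degrees are [3, 3, 3, 3, 3, 3, 3, 3, 3, 3], giving D = diag(3, 3, 3, 3, 3, 3, 3, 3, 3, 3) and L = D - A. Since every row of L sums to 0, the all-ones vector is in the kernel and 0 is an eigenvalue.

[0, 2, 2, 2, 2, 2, 5, 5, 5, 5]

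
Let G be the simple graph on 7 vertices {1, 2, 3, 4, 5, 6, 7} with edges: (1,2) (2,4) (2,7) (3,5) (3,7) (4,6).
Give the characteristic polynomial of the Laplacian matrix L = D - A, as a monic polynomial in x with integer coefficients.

With the vertex order [1, 2, 3, 4, 5, 6, 7], the degrees are [1, 3, 2, 2, 1, 1, 2], giving D = diag(1, 3, 2, 2, 1, 1, 2) and L = D - A. Computing det(xI - L) by cofactor expansion (or equivalently via sum-over-permutations) gives x^7 - 12x^6 + 54x^5 - 114x^4 + 115x^3 - 50x^2 + 7x. The coefficient of x^6 equals -trace(L) = -12, matching the sum of degrees.

x^7 - 12x^6 + 54x^5 - 114x^4 + 115x^3 - 50x^2 + 7x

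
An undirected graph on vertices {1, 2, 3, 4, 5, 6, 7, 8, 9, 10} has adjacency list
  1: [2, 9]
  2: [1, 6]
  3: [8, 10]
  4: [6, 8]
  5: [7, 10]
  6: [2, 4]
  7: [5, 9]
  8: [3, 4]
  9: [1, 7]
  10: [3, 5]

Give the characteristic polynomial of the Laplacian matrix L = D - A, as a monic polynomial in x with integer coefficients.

x^10 - 20x^9 + 170x^8 - 800x^7 + 2275x^6 - 4004x^5 + 4290x^4 - 2640x^3 + 825x^2 - 100x

With the vertex order [1, 2, 3, 4, 5, 6, 7, 8, 9, 10], the degrees are [2, 2, 2, 2, 2, 2, 2, 2, 2, 2], giving D = diag(2, 2, 2, 2, 2, 2, 2, 2, 2, 2) and L = D - A. Computing det(xI - L) by cofactor expansion (or equivalently via sum-over-permutations) gives x^10 - 20x^9 + 170x^8 - 800x^7 + 2275x^6 - 4004x^5 + 4290x^4 - 2640x^3 + 825x^2 - 100x. The coefficient of x^9 equals -trace(L) = -20, matching the sum of degrees. The eigenvalues sum to 20, which equals trace(L) = 2|E|.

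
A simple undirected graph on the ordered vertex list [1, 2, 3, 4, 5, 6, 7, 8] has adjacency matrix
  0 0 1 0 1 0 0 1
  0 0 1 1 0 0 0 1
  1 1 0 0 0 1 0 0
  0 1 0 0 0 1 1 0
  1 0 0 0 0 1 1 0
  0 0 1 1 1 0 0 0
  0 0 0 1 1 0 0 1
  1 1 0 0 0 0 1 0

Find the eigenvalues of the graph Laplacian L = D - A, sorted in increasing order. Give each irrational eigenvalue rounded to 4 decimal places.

Each diagonal entry of L is the vertex degree and each off-diagonal entry is -1 where an edge is present, 0 otherwise; in the order [1, 2, 3, 4, 5, 6, 7, 8] the diagonal is [3, 3, 3, 3, 3, 3, 3, 3]. The multiplicity of 0 as a Laplacian eigenvalue equals the number of connected components. The eigenvalues sum to 24, which equals trace(L) = 2|E|.

[0, 2, 2, 2, 4, 4, 4, 6]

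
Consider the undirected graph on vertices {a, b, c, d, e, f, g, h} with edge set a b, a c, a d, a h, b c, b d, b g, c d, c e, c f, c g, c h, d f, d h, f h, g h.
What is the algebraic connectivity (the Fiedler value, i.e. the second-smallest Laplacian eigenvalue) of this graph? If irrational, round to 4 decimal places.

1

With the vertex order [a, b, c, d, e, f, g, h], the degrees are [4, 4, 7, 5, 1, 3, 3, 5], giving D = diag(4, 4, 7, 5, 1, 3, 3, 5) and L = D - A. The smallest Laplacian eigenvalue is always 0. The next one, lambda_2 = 1, measures how hard the graph is to disconnect: larger values mean better connectivity.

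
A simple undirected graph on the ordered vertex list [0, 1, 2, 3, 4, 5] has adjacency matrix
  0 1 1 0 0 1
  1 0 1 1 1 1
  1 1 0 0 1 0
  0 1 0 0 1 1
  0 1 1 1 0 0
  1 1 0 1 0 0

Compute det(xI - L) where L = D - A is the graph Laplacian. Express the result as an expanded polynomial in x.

Each diagonal entry of L is the vertex degree and each off-diagonal entry is -1 where an edge is present, 0 otherwise; in the order [0, 1, 2, 3, 4, 5] the diagonal is [3, 5, 3, 3, 3, 3]. L has integer entries, so p(x) = det(xI - L) has integer coefficients. Expanding the determinant yields x^6 - 20x^5 + 155x^4 - 580x^3 + 1045x^2 - 726x. The constant term is 0 because L is singular (the all-ones vector lies in its kernel). The largest eigenvalue, 6, is at most the vertex count 6. The eigenvalues sum to 20, which equals trace(L) = 2|E|.

x^6 - 20x^5 + 155x^4 - 580x^3 + 1045x^2 - 726x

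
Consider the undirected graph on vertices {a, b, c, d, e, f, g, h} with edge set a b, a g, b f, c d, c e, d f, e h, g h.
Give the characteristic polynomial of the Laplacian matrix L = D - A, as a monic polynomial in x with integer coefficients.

x^8 - 16x^7 + 104x^6 - 352x^5 + 660x^4 - 672x^3 + 336x^2 - 64x

With the vertex order [a, b, c, d, e, f, g, h], the degrees are [2, 2, 2, 2, 2, 2, 2, 2], giving D = diag(2, 2, 2, 2, 2, 2, 2, 2) and L = D - A. L has integer entries, so p(x) = det(xI - L) has integer coefficients. Expanding the determinant yields x^8 - 16x^7 + 104x^6 - 352x^5 + 660x^4 - 672x^3 + 336x^2 - 64x. The coefficient of x^7 equals -trace(L) = -16, matching the sum of degrees. The eigenvalues sum to 16, which equals trace(L) = 2|E|.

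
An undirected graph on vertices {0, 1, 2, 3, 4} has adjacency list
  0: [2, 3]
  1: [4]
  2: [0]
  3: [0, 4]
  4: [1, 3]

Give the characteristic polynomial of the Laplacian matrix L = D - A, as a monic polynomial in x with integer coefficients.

With the vertex order [0, 1, 2, 3, 4], the degrees are [2, 1, 1, 2, 2], giving D = diag(2, 1, 1, 2, 2) and L = D - A. Computing det(xI - L) by cofactor expansion (or equivalently via sum-over-permutations) gives x^5 - 8x^4 + 21x^3 - 20x^2 + 5x. The constant term is 0 because L is singular (the all-ones vector lies in its kernel). The eigenvalues sum to 8, which equals trace(L) = 2|E|. The largest eigenvalue, 3.6180, is at most the vertex count 5.

x^5 - 8x^4 + 21x^3 - 20x^2 + 5x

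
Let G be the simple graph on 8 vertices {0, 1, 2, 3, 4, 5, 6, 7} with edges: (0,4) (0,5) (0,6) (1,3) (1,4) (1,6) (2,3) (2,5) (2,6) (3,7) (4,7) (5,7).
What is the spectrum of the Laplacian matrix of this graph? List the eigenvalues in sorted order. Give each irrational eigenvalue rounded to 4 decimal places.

[0, 2, 2, 2, 4, 4, 4, 6]

Each diagonal entry of L is the vertex degree and each off-diagonal entry is -1 where an edge is present, 0 otherwise; in the order [0, 1, 2, 3, 4, 5, 6, 7] the diagonal is [3, 3, 3, 3, 3, 3, 3, 3]. L is symmetric positive semidefinite, so every eigenvalue is real and nonnegative. The single zero eigenvalue shows the graph is connected.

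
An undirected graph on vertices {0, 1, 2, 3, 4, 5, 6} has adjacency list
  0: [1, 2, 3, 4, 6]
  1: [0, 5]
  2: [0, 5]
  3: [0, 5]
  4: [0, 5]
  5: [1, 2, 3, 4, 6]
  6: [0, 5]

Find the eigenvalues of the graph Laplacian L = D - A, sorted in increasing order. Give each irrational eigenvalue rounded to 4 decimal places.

Each diagonal entry of L is the vertex degree and each off-diagonal entry is -1 where an edge is present, 0 otherwise; in the order [0, 1, 2, 3, 4, 5, 6] the diagonal is [5, 2, 2, 2, 2, 5, 2]. Since every row of L sums to 0, the all-ones vector is in the kernel and 0 is an eigenvalue. The single zero eigenvalue shows the graph is connected. By the matrix-tree theorem the graph has (1/7) * product of the nonzero eigenvalues = 80 spanning trees.

[0, 2, 2, 2, 2, 5, 7]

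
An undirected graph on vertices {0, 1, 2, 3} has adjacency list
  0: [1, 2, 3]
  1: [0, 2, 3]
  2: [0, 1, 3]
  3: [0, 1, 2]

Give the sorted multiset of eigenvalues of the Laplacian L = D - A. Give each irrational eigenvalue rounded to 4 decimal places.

Each diagonal entry of L is the vertex degree and each off-diagonal entry is -1 where an edge is present, 0 otherwise; in the order [0, 1, 2, 3] the diagonal is [3, 3, 3, 3]. The multiplicity of 0 as a Laplacian eigenvalue equals the number of connected components. The eigenvalues sum to 12, which equals trace(L) = 2|E|.

[0, 4, 4, 4]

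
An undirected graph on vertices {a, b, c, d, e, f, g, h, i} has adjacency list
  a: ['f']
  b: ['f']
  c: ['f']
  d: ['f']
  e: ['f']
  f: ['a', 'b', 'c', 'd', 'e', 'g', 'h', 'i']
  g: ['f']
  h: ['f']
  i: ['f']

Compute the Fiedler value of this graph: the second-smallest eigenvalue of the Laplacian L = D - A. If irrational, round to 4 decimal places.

1

Each diagonal entry of L is the vertex degree and each off-diagonal entry is -1 where an edge is present, 0 otherwise; in the order [a, b, c, d, e, f, g, h, i] the diagonal is [1, 1, 1, 1, 1, 8, 1, 1, 1]. The smallest Laplacian eigenvalue is always 0. The next one, lambda_2 = 1, measures how hard the graph is to disconnect: larger values mean better connectivity.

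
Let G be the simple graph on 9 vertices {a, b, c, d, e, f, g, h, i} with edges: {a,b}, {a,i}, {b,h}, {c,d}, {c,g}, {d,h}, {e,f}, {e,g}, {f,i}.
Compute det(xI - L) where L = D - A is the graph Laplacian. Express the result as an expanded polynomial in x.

Reading degrees in the order [a, b, c, d, e, f, g, h, i] gives [2, 2, 2, 2, 2, 2, 2, 2, 2]; set D = diag(2, 2, 2, 2, 2, 2, 2, 2, 2) and form L = D - A. L has integer entries, so p(x) = det(xI - L) has integer coefficients. Expanding the determinant yields x^9 - 18x^8 + 135x^7 - 546x^6 + 1287x^5 - 1782x^4 + 1386x^3 - 540x^2 + 81x. The constant term is 0 because L is singular (the all-ones vector lies in its kernel). By the matrix-tree theorem the graph has (1/9) * product of the nonzero eigenvalues = 9 spanning trees.

x^9 - 18x^8 + 135x^7 - 546x^6 + 1287x^5 - 1782x^4 + 1386x^3 - 540x^2 + 81x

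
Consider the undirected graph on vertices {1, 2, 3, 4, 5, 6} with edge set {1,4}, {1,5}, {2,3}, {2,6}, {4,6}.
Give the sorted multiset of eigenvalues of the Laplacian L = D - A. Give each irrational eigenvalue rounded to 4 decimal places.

With the vertex order [1, 2, 3, 4, 5, 6], the degrees are [2, 2, 1, 2, 1, 2], giving D = diag(2, 2, 1, 2, 1, 2) and L = D - A. Since every row of L sums to 0, the all-ones vector is in the kernel and 0 is an eigenvalue. The single zero eigenvalue shows the graph is connected. The eigenvalues sum to 10, which equals trace(L) = 2|E|. By the matrix-tree theorem the graph has (1/6) * product of the nonzero eigenvalues = 1 spanning tree.

[0, 0.2679, 1, 2, 3, 3.7321]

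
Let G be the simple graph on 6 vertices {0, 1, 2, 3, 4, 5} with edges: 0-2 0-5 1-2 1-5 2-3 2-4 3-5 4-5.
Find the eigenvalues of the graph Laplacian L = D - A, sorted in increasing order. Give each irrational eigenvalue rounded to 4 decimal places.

[0, 2, 2, 2, 4, 6]

Each diagonal entry of L is the vertex degree and each off-diagonal entry is -1 where an edge is present, 0 otherwise; in the order [0, 1, 2, 3, 4, 5] the diagonal is [2, 2, 4, 2, 2, 4]. The multiplicity of 0 as a Laplacian eigenvalue equals the number of connected components.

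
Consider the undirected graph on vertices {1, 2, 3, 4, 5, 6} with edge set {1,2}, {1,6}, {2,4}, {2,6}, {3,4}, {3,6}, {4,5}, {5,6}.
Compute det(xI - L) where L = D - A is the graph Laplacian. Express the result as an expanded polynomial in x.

x^6 - 16x^5 + 97x^4 - 278x^3 + 376x^2 - 192x

Each diagonal entry of L is the vertex degree and each off-diagonal entry is -1 where an edge is present, 0 otherwise; in the order [1, 2, 3, 4, 5, 6] the diagonal is [2, 3, 2, 3, 2, 4]. Computing det(xI - L) by cofactor expansion (or equivalently via sum-over-permutations) gives x^6 - 16x^5 + 97x^4 - 278x^3 + 376x^2 - 192x. The coefficient of x^5 equals -trace(L) = -16, matching the sum of degrees. There is one zero in the spectrum, matching the 1 component. The eigenvalues sum to 16, which equals trace(L) = 2|E|.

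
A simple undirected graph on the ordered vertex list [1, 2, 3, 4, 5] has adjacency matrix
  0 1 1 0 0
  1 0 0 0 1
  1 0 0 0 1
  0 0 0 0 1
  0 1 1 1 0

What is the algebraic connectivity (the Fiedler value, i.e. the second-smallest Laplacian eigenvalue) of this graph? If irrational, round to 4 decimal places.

With the vertex order [1, 2, 3, 4, 5], the degrees are [2, 2, 2, 1, 3], giving D = diag(2, 2, 2, 1, 3) and L = D - A. Computing the eigenvalues of L and sorting gives [0, 0.8299, 2, 2.6889, 4.4812]. The Fiedler value lambda_2 = 0.8299 is strictly positive, so the graph is connected.

0.8299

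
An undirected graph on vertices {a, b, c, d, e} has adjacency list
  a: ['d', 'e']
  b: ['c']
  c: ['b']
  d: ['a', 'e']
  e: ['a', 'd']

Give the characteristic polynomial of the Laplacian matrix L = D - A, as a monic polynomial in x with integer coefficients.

x^5 - 8x^4 + 21x^3 - 18x^2

With the vertex order [a, b, c, d, e], the degrees are [2, 1, 1, 2, 2], giving D = diag(2, 1, 1, 2, 2) and L = D - A. The eigenvalues of L are [0, 0, 2, 3, 3]; the characteristic polynomial is the product of (x - lambda_i), which multiplies out to x^5 - 8x^4 + 21x^3 - 18x^2. The coefficient of x^4 equals -trace(L) = -8, matching the sum of degrees. There are 2 zeros in the spectrum, matching the 2 components. The largest eigenvalue, 3, is at most the vertex count 5.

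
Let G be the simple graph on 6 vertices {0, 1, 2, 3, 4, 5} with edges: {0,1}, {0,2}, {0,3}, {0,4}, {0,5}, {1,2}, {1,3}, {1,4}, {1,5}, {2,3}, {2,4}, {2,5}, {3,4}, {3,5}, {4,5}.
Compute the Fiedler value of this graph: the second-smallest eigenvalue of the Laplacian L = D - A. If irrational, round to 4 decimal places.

Each diagonal entry of L is the vertex degree and each off-diagonal entry is -1 where an edge is present, 0 otherwise; in the order [0, 1, 2, 3, 4, 5] the diagonal is [5, 5, 5, 5, 5, 5]. Computing the eigenvalues of L and sorting gives [0, 6, 6, 6, 6, 6]. The Fiedler value lambda_2 = 6 is strictly positive, so the graph is connected. The eigenvalues sum to 30, which equals trace(L) = 2|E|.

6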